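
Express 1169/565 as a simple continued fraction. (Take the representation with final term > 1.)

[2; 14, 2, 19]

1169 = 2*565 + 39
565 = 14*39 + 19
39 = 2*19 + 1
19 = 19*1 + 0  (stop)
So 1169/565 = [2; 14, 2, 19].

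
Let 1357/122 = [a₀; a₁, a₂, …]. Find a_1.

1357 = 11·122 + 15   →  a_0 = 11
122 = 8·15 + 2   →  a_1 = 8

8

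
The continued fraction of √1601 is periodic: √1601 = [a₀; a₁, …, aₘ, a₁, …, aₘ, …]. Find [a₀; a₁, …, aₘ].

a₀ = ⌊√1601⌋ = 40.
With m₀=0, d₀=1 and mₖ₊₁ = dₖaₖ − mₖ, dₖ₊₁ = (n − mₖ₊₁²)/dₖ, aₖ₊₁ = ⌊(a₀+mₖ₊₁)/dₖ₊₁⌋:
  k=1: m=40, d=1, a=80
d=1 and a=2a₀=80 at k=1, so the next step gives (m, d) = (40, 1) again — its k=1 value — and the period has length 1.

[40; 80]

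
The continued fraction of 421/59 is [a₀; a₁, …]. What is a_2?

2

421 = 7·59 + 8   →  a_0 = 7
59 = 7·8 + 3   →  a_1 = 7
8 = 2·3 + 2   →  a_2 = 2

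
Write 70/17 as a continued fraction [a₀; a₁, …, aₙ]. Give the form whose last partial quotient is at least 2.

70 = 4·17 + 2
17 = 8·2 + 1
2 = 2·1 + 0  (stop)
So 70/17 = [4; 8, 2].

[4; 8, 2]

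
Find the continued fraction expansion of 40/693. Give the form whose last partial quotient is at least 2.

[0; 17, 3, 13]

40 = 0×693 + 40
693 = 17×40 + 13
40 = 3×13 + 1
13 = 13×1 + 0  (stop)
So 40/693 = [0; 17, 3, 13].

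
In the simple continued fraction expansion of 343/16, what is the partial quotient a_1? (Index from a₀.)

2

343 = 21·16 + 7   →  a_0 = 21
16 = 2·7 + 2   →  a_1 = 2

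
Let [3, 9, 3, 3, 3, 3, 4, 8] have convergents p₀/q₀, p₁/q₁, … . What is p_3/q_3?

Using pₖ = aₖpₖ₋₁ + pₖ₋₂, qₖ = aₖqₖ₋₁ + qₖ₋₂ (with p₋₁=1, p₋₂=0, q₋₁=0, q₋₂=1):
  k=0: a=3, p=3, q=1
  k=1: a=9, p=28, q=9
  k=2: a=3, p=87, q=28
  k=3: a=3, p=289, q=93

289/93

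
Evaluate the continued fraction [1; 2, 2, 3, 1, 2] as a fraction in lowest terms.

Using pₖ = aₖpₖ₋₁ + pₖ₋₂ and qₖ = aₖqₖ₋₁ + qₖ₋₂:
  k=0: a=1, p=1, q=1
  k=1: a=2, p=3, q=2
  k=2: a=2, p=7, q=5
  k=3: a=3, p=24, q=17
  k=4: a=1, p=31, q=22
  k=5: a=2, p=86, q=61

86/61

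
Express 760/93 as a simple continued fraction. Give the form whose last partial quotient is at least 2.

760 = 8×93 + 16
93 = 5×16 + 13
16 = 1×13 + 3
13 = 4×3 + 1
3 = 3×1 + 0  (stop)
So 760/93 = [8; 5, 1, 4, 3].

[8; 5, 1, 4, 3]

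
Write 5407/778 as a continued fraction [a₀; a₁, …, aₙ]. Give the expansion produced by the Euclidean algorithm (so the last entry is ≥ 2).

5407 = 6*778 + 739
778 = 1*739 + 39
739 = 18*39 + 37
39 = 1*37 + 2
37 = 18*2 + 1
2 = 2*1 + 0  (stop)
So 5407/778 = [6; 1, 18, 1, 18, 2].

[6; 1, 18, 1, 18, 2]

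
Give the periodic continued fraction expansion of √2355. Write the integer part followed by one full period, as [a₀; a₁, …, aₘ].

a₀ = ⌊√2355⌋ = 48.

[48; 1, 1, 8, 3, 8, 1, 1, 96]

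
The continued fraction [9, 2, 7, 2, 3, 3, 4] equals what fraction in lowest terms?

14875/1571

Using pₖ = aₖpₖ₋₁ + pₖ₋₂ and qₖ = aₖqₖ₋₁ + qₖ₋₂:
  k=0: a=9, p=9, q=1
  k=1: a=2, p=19, q=2
  k=2: a=7, p=142, q=15
  k=3: a=2, p=303, q=32
  k=4: a=3, p=1051, q=111
  k=5: a=3, p=3456, q=365
  k=6: a=4, p=14875, q=1571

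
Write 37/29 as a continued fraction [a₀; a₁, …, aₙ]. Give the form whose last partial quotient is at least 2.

37 = 1*29 + 8
29 = 3*8 + 5
8 = 1*5 + 3
5 = 1*3 + 2
3 = 1*2 + 1
2 = 2*1 + 0  (stop)
So 37/29 = [1; 3, 1, 1, 1, 2].

[1; 3, 1, 1, 1, 2]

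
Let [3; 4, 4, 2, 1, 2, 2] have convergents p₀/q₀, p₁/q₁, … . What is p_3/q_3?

123/38

Using pₖ = aₖpₖ₋₁ + pₖ₋₂, qₖ = aₖqₖ₋₁ + qₖ₋₂ (with p₋₁=1, p₋₂=0, q₋₁=0, q₋₂=1):
  k=0: a=3, p=3, q=1
  k=1: a=4, p=13, q=4
  k=2: a=4, p=55, q=17
  k=3: a=2, p=123, q=38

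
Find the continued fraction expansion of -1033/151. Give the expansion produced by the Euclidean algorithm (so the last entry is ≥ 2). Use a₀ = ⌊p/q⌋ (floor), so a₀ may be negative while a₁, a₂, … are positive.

[-7; 6, 3, 2, 3]

-1033 = -7*151 + 24
151 = 6*24 + 7
24 = 3*7 + 3
7 = 2*3 + 1
3 = 3*1 + 0  (stop)
So -1033/151 = [-7; 6, 3, 2, 3].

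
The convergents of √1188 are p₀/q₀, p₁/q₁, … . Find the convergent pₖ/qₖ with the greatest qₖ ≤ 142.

3171/92

√1188 = [34; 2, 7, 6, 7, 2, 68, …] (period length 6).
Convergents:
  p_0/q_0 = 34/1
  p_1/q_1 = 69/2
  p_2/q_2 = 517/15
  p_3/q_3 = 3171/92
  p_4/q_4 = 22714/659
q_3 = 92 ≤ 142 < 659 = q_4, so the answer is 3171/92.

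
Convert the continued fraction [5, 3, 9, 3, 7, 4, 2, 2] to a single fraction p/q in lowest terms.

76895/14449

Fold from the inside: start with 2/1.
  2 + 1/2 = 5/2
  4 + 2/5 = 22/5
  7 + 5/22 = 159/22
  3 + 22/159 = 499/159
  9 + 159/499 = 4650/499
  3 + 499/4650 = 14449/4650
  5 + 4650/14449 = 76895/14449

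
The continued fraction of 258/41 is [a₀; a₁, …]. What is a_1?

3

258 = 6·41 + 12   →  a_0 = 6
41 = 3·12 + 5   →  a_1 = 3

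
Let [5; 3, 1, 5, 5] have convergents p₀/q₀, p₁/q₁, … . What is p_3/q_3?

121/23

Using pₖ = aₖpₖ₋₁ + pₖ₋₂, qₖ = aₖqₖ₋₁ + qₖ₋₂ (with p₋₁=1, p₋₂=0, q₋₁=0, q₋₂=1):
  k=0: a=5, p=5, q=1
  k=1: a=3, p=16, q=3
  k=2: a=1, p=21, q=4
  k=3: a=5, p=121, q=23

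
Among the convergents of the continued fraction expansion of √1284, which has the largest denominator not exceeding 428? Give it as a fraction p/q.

15229/425

√1284 = [35; 1, 4, 1, 70, …] (period length 4).
Convergents:
  p_0/q_0 = 35/1
  p_1/q_1 = 36/1
  p_2/q_2 = 179/5
  p_3/q_3 = 215/6
  p_4/q_4 = 15229/425
  p_5/q_5 = 15444/431
q_4 = 425 ≤ 428 < 431 = q_5, so the answer is 15229/425.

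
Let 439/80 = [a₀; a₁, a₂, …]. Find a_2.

439 = 5·80 + 39   →  a_0 = 5
80 = 2·39 + 2   →  a_1 = 2
39 = 19·2 + 1   →  a_2 = 19

19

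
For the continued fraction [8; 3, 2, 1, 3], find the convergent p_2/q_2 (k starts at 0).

Using pₖ = aₖpₖ₋₁ + pₖ₋₂, qₖ = aₖqₖ₋₁ + qₖ₋₂ (with p₋₁=1, p₋₂=0, q₋₁=0, q₋₂=1):
  k=0: a=8, p=8, q=1
  k=1: a=3, p=25, q=3
  k=2: a=2, p=58, q=7

58/7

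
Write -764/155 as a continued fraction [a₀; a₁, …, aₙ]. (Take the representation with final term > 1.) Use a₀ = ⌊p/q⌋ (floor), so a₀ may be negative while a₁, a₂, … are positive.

[-5; 14, 11]

-764 = -5*155 + 11
155 = 14*11 + 1
11 = 11*1 + 0  (stop)
So -764/155 = [-5; 14, 11].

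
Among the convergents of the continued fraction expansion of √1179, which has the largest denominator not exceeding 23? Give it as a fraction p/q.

√1179 = [34; 2, 1, 33, 1, 2, 68, …] (period length 6).
Convergents:
  p_0/q_0 = 34/1
  p_1/q_1 = 69/2
  p_2/q_2 = 103/3
  p_3/q_3 = 3468/101
q_2 = 3 ≤ 23 < 101 = q_3, so the answer is 103/3.

103/3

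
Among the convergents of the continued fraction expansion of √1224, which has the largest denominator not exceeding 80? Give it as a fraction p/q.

√1224 = [34; 1, 68, …] (period length 2).
Convergents:
  p_0/q_0 = 34/1
  p_1/q_1 = 35/1
  p_2/q_2 = 2414/69
  p_3/q_3 = 2449/70
  p_4/q_4 = 168946/4829
q_3 = 70 ≤ 80 < 4829 = q_4, so the answer is 2449/70.

2449/70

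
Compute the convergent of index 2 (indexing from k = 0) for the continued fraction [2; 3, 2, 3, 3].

Using pₖ = aₖpₖ₋₁ + pₖ₋₂, qₖ = aₖqₖ₋₁ + qₖ₋₂ (with p₋₁=1, p₋₂=0, q₋₁=0, q₋₂=1):
  k=0: a=2, p=2, q=1
  k=1: a=3, p=7, q=3
  k=2: a=2, p=16, q=7

16/7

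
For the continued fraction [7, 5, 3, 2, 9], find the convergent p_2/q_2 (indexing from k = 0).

115/16

Using pₖ = aₖpₖ₋₁ + pₖ₋₂, qₖ = aₖqₖ₋₁ + qₖ₋₂ (with p₋₁=1, p₋₂=0, q₋₁=0, q₋₂=1):
  k=0: a=7, p=7, q=1
  k=1: a=5, p=36, q=5
  k=2: a=3, p=115, q=16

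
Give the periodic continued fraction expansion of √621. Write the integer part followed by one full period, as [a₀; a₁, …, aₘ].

[24; 1, 11, 2, 11, 1, 48]

a₀ = ⌊√621⌋ = 24.
With m₀=0, d₀=1 and mₖ₊₁ = dₖaₖ − mₖ, dₖ₊₁ = (n − mₖ₊₁²)/dₖ, aₖ₊₁ = ⌊(a₀+mₖ₊₁)/dₖ₊₁⌋:
  k=1: m=24, d=45, a=1
  k=2: m=21, d=4, a=11
  k=3: m=23, d=23, a=2
  k=4: m=23, d=4, a=11
  k=5: m=21, d=45, a=1
  k=6: m=24, d=1, a=48
d=1 and a=2a₀=48 at k=6, so the next step gives (m, d) = (24, 45) again — its k=1 value — and the period has length 6.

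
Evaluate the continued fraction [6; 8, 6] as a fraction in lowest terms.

300/49

Using pₖ = aₖpₖ₋₁ + pₖ₋₂ and qₖ = aₖqₖ₋₁ + qₖ₋₂:
  k=0: a=6, p=6, q=1
  k=1: a=8, p=49, q=8
  k=2: a=6, p=300, q=49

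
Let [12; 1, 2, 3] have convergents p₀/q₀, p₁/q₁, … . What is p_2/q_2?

38/3

Using pₖ = aₖpₖ₋₁ + pₖ₋₂, qₖ = aₖqₖ₋₁ + qₖ₋₂ (with p₋₁=1, p₋₂=0, q₋₁=0, q₋₂=1):
  k=0: a=12, p=12, q=1
  k=1: a=1, p=13, q=1
  k=2: a=2, p=38, q=3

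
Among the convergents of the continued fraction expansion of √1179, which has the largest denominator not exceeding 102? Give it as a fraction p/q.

3468/101

√1179 = [34; 2, 1, 33, 1, 2, 68, …] (period length 6).
Convergents:
  p_0/q_0 = 34/1
  p_1/q_1 = 69/2
  p_2/q_2 = 103/3
  p_3/q_3 = 3468/101
  p_4/q_4 = 3571/104
q_3 = 101 ≤ 102 < 104 = q_4, so the answer is 3468/101.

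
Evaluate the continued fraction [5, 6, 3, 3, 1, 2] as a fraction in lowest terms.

1171/227

Fold from the inside: start with 2/1.
  1 + 1/2 = 3/2
  3 + 2/3 = 11/3
  3 + 3/11 = 36/11
  6 + 11/36 = 227/36
  5 + 36/227 = 1171/227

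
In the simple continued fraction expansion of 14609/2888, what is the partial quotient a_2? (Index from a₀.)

14609 = 5·2888 + 169   →  a_0 = 5
2888 = 17·169 + 15   →  a_1 = 17
169 = 11·15 + 4   →  a_2 = 11

11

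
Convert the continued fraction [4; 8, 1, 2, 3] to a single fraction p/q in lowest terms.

358/87

Using pₖ = aₖpₖ₋₁ + pₖ₋₂ and qₖ = aₖqₖ₋₁ + qₖ₋₂:
  k=0: a=4, p=4, q=1
  k=1: a=8, p=33, q=8
  k=2: a=1, p=37, q=9
  k=3: a=2, p=107, q=26
  k=4: a=3, p=358, q=87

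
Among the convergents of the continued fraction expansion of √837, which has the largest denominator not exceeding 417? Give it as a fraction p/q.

√837 = [28; 1, 13, 2, 13, 1, 56, …] (period length 6).
Convergents:
  p_0/q_0 = 28/1
  p_1/q_1 = 29/1
  p_2/q_2 = 405/14
  p_3/q_3 = 839/29
  p_4/q_4 = 11312/391
  p_5/q_5 = 12151/420
q_4 = 391 ≤ 417 < 420 = q_5, so the answer is 11312/391.

11312/391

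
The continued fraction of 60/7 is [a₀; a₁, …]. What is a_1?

1

60 = 8·7 + 4   →  a_0 = 8
7 = 1·4 + 3   →  a_1 = 1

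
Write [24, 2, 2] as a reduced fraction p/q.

122/5

Fold from the inside: start with 2/1.
  2 + 1/2 = 5/2
  24 + 2/5 = 122/5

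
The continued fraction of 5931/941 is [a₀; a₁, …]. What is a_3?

5931 = 6·941 + 285   →  a_0 = 6
941 = 3·285 + 86   →  a_1 = 3
285 = 3·86 + 27   →  a_2 = 3
86 = 3·27 + 5   →  a_3 = 3

3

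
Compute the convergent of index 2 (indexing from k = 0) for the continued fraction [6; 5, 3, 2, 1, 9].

99/16

Using pₖ = aₖpₖ₋₁ + pₖ₋₂, qₖ = aₖqₖ₋₁ + qₖ₋₂ (with p₋₁=1, p₋₂=0, q₋₁=0, q₋₂=1):
  k=0: a=6, p=6, q=1
  k=1: a=5, p=31, q=5
  k=2: a=3, p=99, q=16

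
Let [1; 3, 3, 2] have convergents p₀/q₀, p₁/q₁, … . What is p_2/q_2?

Using pₖ = aₖpₖ₋₁ + pₖ₋₂, qₖ = aₖqₖ₋₁ + qₖ₋₂ (with p₋₁=1, p₋₂=0, q₋₁=0, q₋₂=1):
  k=0: a=1, p=1, q=1
  k=1: a=3, p=4, q=3
  k=2: a=3, p=13, q=10

13/10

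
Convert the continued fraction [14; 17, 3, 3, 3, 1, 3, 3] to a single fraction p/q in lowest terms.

128671/9153

Fold from the inside: start with 3/1.
  3 + 1/3 = 10/3
  1 + 3/10 = 13/10
  3 + 10/13 = 49/13
  3 + 13/49 = 160/49
  3 + 49/160 = 529/160
  17 + 160/529 = 9153/529
  14 + 529/9153 = 128671/9153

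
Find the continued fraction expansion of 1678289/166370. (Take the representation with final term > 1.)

[10; 11, 2, 2, 10, 7, 2, 18]

1678289 = 10·166370 + 14589
166370 = 11·14589 + 5891
14589 = 2·5891 + 2807
5891 = 2·2807 + 277
2807 = 10·277 + 37
277 = 7·37 + 18
37 = 2·18 + 1
18 = 18·1 + 0  (stop)
So 1678289/166370 = [10; 11, 2, 2, 10, 7, 2, 18].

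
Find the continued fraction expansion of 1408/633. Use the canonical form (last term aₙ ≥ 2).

[2; 4, 2, 5, 2, 2, 2]

1408 = 2×633 + 142
633 = 4×142 + 65
142 = 2×65 + 12
65 = 5×12 + 5
12 = 2×5 + 2
5 = 2×2 + 1
2 = 2×1 + 0  (stop)
So 1408/633 = [2; 4, 2, 5, 2, 2, 2].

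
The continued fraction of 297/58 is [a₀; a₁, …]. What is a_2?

297 = 5·58 + 7   →  a_0 = 5
58 = 8·7 + 2   →  a_1 = 8
7 = 3·2 + 1   →  a_2 = 3

3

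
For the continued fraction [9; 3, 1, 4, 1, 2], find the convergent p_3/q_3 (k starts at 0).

176/19

Using pₖ = aₖpₖ₋₁ + pₖ₋₂, qₖ = aₖqₖ₋₁ + qₖ₋₂ (with p₋₁=1, p₋₂=0, q₋₁=0, q₋₂=1):
  k=0: a=9, p=9, q=1
  k=1: a=3, p=28, q=3
  k=2: a=1, p=37, q=4
  k=3: a=4, p=176, q=19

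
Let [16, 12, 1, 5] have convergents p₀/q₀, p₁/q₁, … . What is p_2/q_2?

209/13

Using pₖ = aₖpₖ₋₁ + pₖ₋₂, qₖ = aₖqₖ₋₁ + qₖ₋₂ (with p₋₁=1, p₋₂=0, q₋₁=0, q₋₂=1):
  k=0: a=16, p=16, q=1
  k=1: a=12, p=193, q=12
  k=2: a=1, p=209, q=13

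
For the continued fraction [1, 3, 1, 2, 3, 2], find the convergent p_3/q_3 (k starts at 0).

14/11

Using pₖ = aₖpₖ₋₁ + pₖ₋₂, qₖ = aₖqₖ₋₁ + qₖ₋₂ (with p₋₁=1, p₋₂=0, q₋₁=0, q₋₂=1):
  k=0: a=1, p=1, q=1
  k=1: a=3, p=4, q=3
  k=2: a=1, p=5, q=4
  k=3: a=2, p=14, q=11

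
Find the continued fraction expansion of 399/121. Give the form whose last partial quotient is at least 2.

399 = 3*121 + 36
121 = 3*36 + 13
36 = 2*13 + 10
13 = 1*10 + 3
10 = 3*3 + 1
3 = 3*1 + 0  (stop)
So 399/121 = [3; 3, 2, 1, 3, 3].

[3; 3, 2, 1, 3, 3]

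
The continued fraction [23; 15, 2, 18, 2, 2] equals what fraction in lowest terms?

Using pₖ = aₖpₖ₋₁ + pₖ₋₂ and qₖ = aₖqₖ₋₁ + qₖ₋₂:
  k=0: a=23, p=23, q=1
  k=1: a=15, p=346, q=15
  k=2: a=2, p=715, q=31
  k=3: a=18, p=13216, q=573
  k=4: a=2, p=27147, q=1177
  k=5: a=2, p=67510, q=2927

67510/2927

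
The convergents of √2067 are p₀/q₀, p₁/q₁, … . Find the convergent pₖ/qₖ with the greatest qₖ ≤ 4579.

115161/2533

√2067 = [45; 2, 6, 2, 90, …] (period length 4).
Convergents:
  p_0/q_0 = 45/1
  p_1/q_1 = 91/2
  p_2/q_2 = 591/13
  p_3/q_3 = 1273/28
  p_4/q_4 = 115161/2533
  p_5/q_5 = 231595/5094
q_4 = 2533 ≤ 4579 < 5094 = q_5, so the answer is 115161/2533.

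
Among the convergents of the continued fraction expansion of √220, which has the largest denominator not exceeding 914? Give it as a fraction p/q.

√220 = [14; 1, 4, 1, 28, …] (period length 4).
Convergents:
  p_0/q_0 = 14/1
  p_1/q_1 = 15/1
  p_2/q_2 = 74/5
  p_3/q_3 = 89/6
  p_4/q_4 = 2566/173
  p_5/q_5 = 2655/179
  p_6/q_6 = 13186/889
  p_7/q_7 = 15841/1068
q_6 = 889 ≤ 914 < 1068 = q_7, so the answer is 13186/889.

13186/889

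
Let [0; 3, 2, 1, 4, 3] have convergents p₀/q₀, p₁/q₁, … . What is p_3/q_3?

3/10

Using pₖ = aₖpₖ₋₁ + pₖ₋₂, qₖ = aₖqₖ₋₁ + qₖ₋₂ (with p₋₁=1, p₋₂=0, q₋₁=0, q₋₂=1):
  k=0: a=0, p=0, q=1
  k=1: a=3, p=1, q=3
  k=2: a=2, p=2, q=7
  k=3: a=1, p=3, q=10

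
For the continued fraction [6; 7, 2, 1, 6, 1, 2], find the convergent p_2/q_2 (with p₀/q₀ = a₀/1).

92/15

Using pₖ = aₖpₖ₋₁ + pₖ₋₂, qₖ = aₖqₖ₋₁ + qₖ₋₂ (with p₋₁=1, p₋₂=0, q₋₁=0, q₋₂=1):
  k=0: a=6, p=6, q=1
  k=1: a=7, p=43, q=7
  k=2: a=2, p=92, q=15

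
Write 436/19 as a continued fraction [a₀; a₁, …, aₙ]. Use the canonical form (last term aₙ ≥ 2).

436 = 22*19 + 18
19 = 1*18 + 1
18 = 18*1 + 0  (stop)
So 436/19 = [22; 1, 18].

[22; 1, 18]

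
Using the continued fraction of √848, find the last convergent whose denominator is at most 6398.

66249/2275

√848 = [29; 8, 3, 3, 3, 8, 58, …] (period length 6).
Convergents:
  p_0/q_0 = 29/1
  p_1/q_1 = 233/8
  p_2/q_2 = 728/25
  p_3/q_3 = 2417/83
  p_4/q_4 = 7979/274
  p_5/q_5 = 66249/2275
  p_6/q_6 = 3850421/132224
q_5 = 2275 ≤ 6398 < 132224 = q_6, so the answer is 66249/2275.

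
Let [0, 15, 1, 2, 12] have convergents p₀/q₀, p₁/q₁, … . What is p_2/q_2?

Using pₖ = aₖpₖ₋₁ + pₖ₋₂, qₖ = aₖqₖ₋₁ + qₖ₋₂ (with p₋₁=1, p₋₂=0, q₋₁=0, q₋₂=1):
  k=0: a=0, p=0, q=1
  k=1: a=15, p=1, q=15
  k=2: a=1, p=1, q=16

1/16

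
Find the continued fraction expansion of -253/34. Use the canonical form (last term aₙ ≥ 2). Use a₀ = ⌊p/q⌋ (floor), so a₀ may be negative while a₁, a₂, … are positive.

-253 = -8*34 + 19
34 = 1*19 + 15
19 = 1*15 + 4
15 = 3*4 + 3
4 = 1*3 + 1
3 = 3*1 + 0  (stop)
So -253/34 = [-8; 1, 1, 3, 1, 3].

[-8; 1, 1, 3, 1, 3]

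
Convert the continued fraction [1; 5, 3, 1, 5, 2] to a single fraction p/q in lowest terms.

313/263

Fold from the inside: start with 2/1.
  5 + 1/2 = 11/2
  1 + 2/11 = 13/11
  3 + 11/13 = 50/13
  5 + 13/50 = 263/50
  1 + 50/263 = 313/263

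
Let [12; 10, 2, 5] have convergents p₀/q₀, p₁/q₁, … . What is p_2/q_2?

Using pₖ = aₖpₖ₋₁ + pₖ₋₂, qₖ = aₖqₖ₋₁ + qₖ₋₂ (with p₋₁=1, p₋₂=0, q₋₁=0, q₋₂=1):
  k=0: a=12, p=12, q=1
  k=1: a=10, p=121, q=10
  k=2: a=2, p=254, q=21

254/21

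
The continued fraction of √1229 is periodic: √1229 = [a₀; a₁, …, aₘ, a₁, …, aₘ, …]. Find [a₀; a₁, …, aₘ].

a₀ = ⌊√1229⌋ = 35.
With m₀=0, d₀=1 and mₖ₊₁ = dₖaₖ − mₖ, dₖ₊₁ = (n − mₖ₊₁²)/dₖ, aₖ₊₁ = ⌊(a₀+mₖ₊₁)/dₖ₊₁⌋:
  k=1: m=35, d=4, a=17
  k=2: m=33, d=35, a=1
  k=3: m=2, d=35, a=1
  k=4: m=33, d=4, a=17
  k=5: m=35, d=1, a=70
d=1 and a=2a₀=70 at k=5, so the next step gives (m, d) = (35, 4) again — its k=1 value — and the period has length 5.

[35; 17, 1, 1, 17, 70]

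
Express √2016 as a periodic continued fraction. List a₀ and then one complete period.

[44; 1, 8, 1, 88]

a₀ = ⌊√2016⌋ = 44.
With m₀=0, d₀=1 and mₖ₊₁ = dₖaₖ − mₖ, dₖ₊₁ = (n − mₖ₊₁²)/dₖ, aₖ₊₁ = ⌊(a₀+mₖ₊₁)/dₖ₊₁⌋:
  k=1: m=44, d=80, a=1
  k=2: m=36, d=9, a=8
  k=3: m=36, d=80, a=1
  k=4: m=44, d=1, a=88
d=1 and a=2a₀=88 at k=4, so the next step gives (m, d) = (44, 80) again — its k=1 value — and the period has length 4.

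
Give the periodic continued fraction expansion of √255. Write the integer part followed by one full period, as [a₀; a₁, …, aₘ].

a₀ = ⌊√255⌋ = 15.
With m₀=0, d₀=1 and mₖ₊₁ = dₖaₖ − mₖ, dₖ₊₁ = (n − mₖ₊₁²)/dₖ, aₖ₊₁ = ⌊(a₀+mₖ₊₁)/dₖ₊₁⌋:
  k=1: m=15, d=30, a=1
  k=2: m=15, d=1, a=30
d=1 and a=2a₀=30 at k=2, so the next step gives (m, d) = (15, 30) again — its k=1 value — and the period has length 2.

[15; 1, 30]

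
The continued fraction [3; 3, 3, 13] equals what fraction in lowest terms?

439/133

Using pₖ = aₖpₖ₋₁ + pₖ₋₂ and qₖ = aₖqₖ₋₁ + qₖ₋₂:
  k=0: a=3, p=3, q=1
  k=1: a=3, p=10, q=3
  k=2: a=3, p=33, q=10
  k=3: a=13, p=439, q=133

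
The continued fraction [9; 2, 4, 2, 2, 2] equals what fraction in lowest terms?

Using pₖ = aₖpₖ₋₁ + pₖ₋₂ and qₖ = aₖqₖ₋₁ + qₖ₋₂:
  k=0: a=9, p=9, q=1
  k=1: a=2, p=19, q=2
  k=2: a=4, p=85, q=9
  k=3: a=2, p=189, q=20
  k=4: a=2, p=463, q=49
  k=5: a=2, p=1115, q=118

1115/118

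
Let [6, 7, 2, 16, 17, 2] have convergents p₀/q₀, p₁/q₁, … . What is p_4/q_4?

Using pₖ = aₖpₖ₋₁ + pₖ₋₂, qₖ = aₖqₖ₋₁ + qₖ₋₂ (with p₋₁=1, p₋₂=0, q₋₁=0, q₋₂=1):
  k=0: a=6, p=6, q=1
  k=1: a=7, p=43, q=7
  k=2: a=2, p=92, q=15
  k=3: a=16, p=1515, q=247
  k=4: a=17, p=25847, q=4214

25847/4214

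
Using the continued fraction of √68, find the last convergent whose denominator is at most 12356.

35368/4289

√68 = [8; 4, 16, …] (period length 2).
Convergents:
  p_0/q_0 = 8/1
  p_1/q_1 = 33/4
  p_2/q_2 = 536/65
  p_3/q_3 = 2177/264
  p_4/q_4 = 35368/4289
  p_5/q_5 = 143649/17420
q_4 = 4289 ≤ 12356 < 17420 = q_5, so the answer is 35368/4289.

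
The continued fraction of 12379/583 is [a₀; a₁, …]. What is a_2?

12379 = 21·583 + 136   →  a_0 = 21
583 = 4·136 + 39   →  a_1 = 4
136 = 3·39 + 19   →  a_2 = 3

3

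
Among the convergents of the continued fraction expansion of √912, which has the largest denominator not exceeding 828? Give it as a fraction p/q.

√912 = [30; 5, 60, …] (period length 2).
Convergents:
  p_0/q_0 = 30/1
  p_1/q_1 = 151/5
  p_2/q_2 = 9090/301
  p_3/q_3 = 45601/1510
q_2 = 301 ≤ 828 < 1510 = q_3, so the answer is 9090/301.

9090/301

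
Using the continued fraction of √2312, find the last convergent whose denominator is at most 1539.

√2312 = [48; 12, 96, …] (period length 2).
Convergents:
  p_0/q_0 = 48/1
  p_1/q_1 = 577/12
  p_2/q_2 = 55440/1153
  p_3/q_3 = 665857/13848
q_2 = 1153 ≤ 1539 < 13848 = q_3, so the answer is 55440/1153.

55440/1153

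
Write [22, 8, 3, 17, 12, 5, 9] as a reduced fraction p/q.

Fold from the inside: start with 9/1.
  5 + 1/9 = 46/9
  12 + 9/46 = 561/46
  17 + 46/561 = 9583/561
  3 + 561/9583 = 29310/9583
  8 + 9583/29310 = 244063/29310
  22 + 29310/244063 = 5398696/244063

5398696/244063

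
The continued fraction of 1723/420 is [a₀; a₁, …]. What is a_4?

1723 = 4·420 + 43   →  a_0 = 4
420 = 9·43 + 33   →  a_1 = 9
43 = 1·33 + 10   →  a_2 = 1
33 = 3·10 + 3   →  a_3 = 3
10 = 3·3 + 1   →  a_4 = 3

3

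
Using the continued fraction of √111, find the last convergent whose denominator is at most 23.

√111 = [10; 1, 1, 6, 1, 1, 20, …] (period length 6).
Convergents:
  p_0/q_0 = 10/1
  p_1/q_1 = 11/1
  p_2/q_2 = 21/2
  p_3/q_3 = 137/13
  p_4/q_4 = 158/15
  p_5/q_5 = 295/28
q_4 = 15 ≤ 23 < 28 = q_5, so the answer is 158/15.

158/15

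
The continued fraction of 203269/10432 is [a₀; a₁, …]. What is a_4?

14

203269 = 19·10432 + 5061   →  a_0 = 19
10432 = 2·5061 + 310   →  a_1 = 2
5061 = 16·310 + 101   →  a_2 = 16
310 = 3·101 + 7   →  a_3 = 3
101 = 14·7 + 3   →  a_4 = 14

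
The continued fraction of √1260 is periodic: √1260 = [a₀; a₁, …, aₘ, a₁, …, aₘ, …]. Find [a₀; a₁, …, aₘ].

[35; 2, 70]

a₀ = ⌊√1260⌋ = 35.
With m₀=0, d₀=1 and mₖ₊₁ = dₖaₖ − mₖ, dₖ₊₁ = (n − mₖ₊₁²)/dₖ, aₖ₊₁ = ⌊(a₀+mₖ₊₁)/dₖ₊₁⌋:
  k=1: m=35, d=35, a=2
  k=2: m=35, d=1, a=70
d=1 and a=2a₀=70 at k=2, so the next step gives (m, d) = (35, 35) again — its k=1 value — and the period has length 2.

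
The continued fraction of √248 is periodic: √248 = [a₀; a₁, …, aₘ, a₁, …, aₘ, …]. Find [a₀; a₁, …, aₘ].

[15; 1, 2, 1, 30]

a₀ = ⌊√248⌋ = 15.
With m₀=0, d₀=1 and mₖ₊₁ = dₖaₖ − mₖ, dₖ₊₁ = (n − mₖ₊₁²)/dₖ, aₖ₊₁ = ⌊(a₀+mₖ₊₁)/dₖ₊₁⌋:
  k=1: m=15, d=23, a=1
  k=2: m=8, d=8, a=2
  k=3: m=8, d=23, a=1
  k=4: m=15, d=1, a=30
d=1 and a=2a₀=30 at k=4, so the next step gives (m, d) = (15, 23) again — its k=1 value — and the period has length 4.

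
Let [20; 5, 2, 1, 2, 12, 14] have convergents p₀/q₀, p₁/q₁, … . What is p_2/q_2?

222/11

Using pₖ = aₖpₖ₋₁ + pₖ₋₂, qₖ = aₖqₖ₋₁ + qₖ₋₂ (with p₋₁=1, p₋₂=0, q₋₁=0, q₋₂=1):
  k=0: a=20, p=20, q=1
  k=1: a=5, p=101, q=5
  k=2: a=2, p=222, q=11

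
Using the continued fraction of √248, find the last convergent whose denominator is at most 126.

1937/123

√248 = [15; 1, 2, 1, 30, …] (period length 4).
Convergents:
  p_0/q_0 = 15/1
  p_1/q_1 = 16/1
  p_2/q_2 = 47/3
  p_3/q_3 = 63/4
  p_4/q_4 = 1937/123
  p_5/q_5 = 2000/127
q_4 = 123 ≤ 126 < 127 = q_5, so the answer is 1937/123.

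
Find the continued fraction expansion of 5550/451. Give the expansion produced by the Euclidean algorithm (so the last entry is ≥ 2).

[12; 3, 3, 1, 2, 1, 2, 3]

5550 = 12*451 + 138
451 = 3*138 + 37
138 = 3*37 + 27
37 = 1*27 + 10
27 = 2*10 + 7
10 = 1*7 + 3
7 = 2*3 + 1
3 = 3*1 + 0  (stop)
So 5550/451 = [12; 3, 3, 1, 2, 1, 2, 3].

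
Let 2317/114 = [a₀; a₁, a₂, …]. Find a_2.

2317 = 20·114 + 37   →  a_0 = 20
114 = 3·37 + 3   →  a_1 = 3
37 = 12·3 + 1   →  a_2 = 12

12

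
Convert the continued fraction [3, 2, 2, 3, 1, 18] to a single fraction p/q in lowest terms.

1408/413

Fold from the inside: start with 18/1.
  1 + 1/18 = 19/18
  3 + 18/19 = 75/19
  2 + 19/75 = 169/75
  2 + 75/169 = 413/169
  3 + 169/413 = 1408/413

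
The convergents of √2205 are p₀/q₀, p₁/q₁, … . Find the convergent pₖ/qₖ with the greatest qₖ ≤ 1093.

49634/1057

√2205 = [46; 1, 22, 2, 22, 1, 92, …] (period length 6).
Convergents:
  p_0/q_0 = 46/1
  p_1/q_1 = 47/1
  p_2/q_2 = 1080/23
  p_3/q_3 = 2207/47
  p_4/q_4 = 49634/1057
  p_5/q_5 = 51841/1104
q_4 = 1057 ≤ 1093 < 1104 = q_5, so the answer is 49634/1057.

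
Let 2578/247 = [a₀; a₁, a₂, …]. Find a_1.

2578 = 10·247 + 108   →  a_0 = 10
247 = 2·108 + 31   →  a_1 = 2

2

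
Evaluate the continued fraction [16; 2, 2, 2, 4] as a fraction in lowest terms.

Fold from the inside: start with 4/1.
  2 + 1/4 = 9/4
  2 + 4/9 = 22/9
  2 + 9/22 = 53/22
  16 + 22/53 = 870/53

870/53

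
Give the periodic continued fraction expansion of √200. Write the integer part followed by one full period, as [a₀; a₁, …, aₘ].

[14; 7, 28]

a₀ = ⌊√200⌋ = 14.
With m₀=0, d₀=1 and mₖ₊₁ = dₖaₖ − mₖ, dₖ₊₁ = (n − mₖ₊₁²)/dₖ, aₖ₊₁ = ⌊(a₀+mₖ₊₁)/dₖ₊₁⌋:
  k=1: m=14, d=4, a=7
  k=2: m=14, d=1, a=28
d=1 and a=2a₀=28 at k=2, so the next step gives (m, d) = (14, 4) again — its k=1 value — and the period has length 2.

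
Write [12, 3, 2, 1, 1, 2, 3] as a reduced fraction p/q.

Using pₖ = aₖpₖ₋₁ + pₖ₋₂ and qₖ = aₖqₖ₋₁ + qₖ₋₂:
  k=0: a=12, p=12, q=1
  k=1: a=3, p=37, q=3
  k=2: a=2, p=86, q=7
  k=3: a=1, p=123, q=10
  k=4: a=1, p=209, q=17
  k=5: a=2, p=541, q=44
  k=6: a=3, p=1832, q=149

1832/149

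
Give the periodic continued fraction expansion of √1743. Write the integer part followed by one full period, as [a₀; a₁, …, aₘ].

[41; 1, 2, 1, 82]

a₀ = ⌊√1743⌋ = 41.
With m₀=0, d₀=1 and mₖ₊₁ = dₖaₖ − mₖ, dₖ₊₁ = (n − mₖ₊₁²)/dₖ, aₖ₊₁ = ⌊(a₀+mₖ₊₁)/dₖ₊₁⌋:
  k=1: m=41, d=62, a=1
  k=2: m=21, d=21, a=2
  k=3: m=21, d=62, a=1
  k=4: m=41, d=1, a=82
d=1 and a=2a₀=82 at k=4, so the next step gives (m, d) = (41, 62) again — its k=1 value — and the period has length 4.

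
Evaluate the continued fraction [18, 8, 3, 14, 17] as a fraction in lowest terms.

Fold from the inside: start with 17/1.
  14 + 1/17 = 239/17
  3 + 17/239 = 734/239
  8 + 239/734 = 6111/734
  18 + 734/6111 = 110732/6111

110732/6111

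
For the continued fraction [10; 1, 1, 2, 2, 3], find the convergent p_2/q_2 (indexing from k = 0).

21/2

Using pₖ = aₖpₖ₋₁ + pₖ₋₂, qₖ = aₖqₖ₋₁ + qₖ₋₂ (with p₋₁=1, p₋₂=0, q₋₁=0, q₋₂=1):
  k=0: a=10, p=10, q=1
  k=1: a=1, p=11, q=1
  k=2: a=1, p=21, q=2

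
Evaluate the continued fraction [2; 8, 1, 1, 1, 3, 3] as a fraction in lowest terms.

Using pₖ = aₖpₖ₋₁ + pₖ₋₂ and qₖ = aₖqₖ₋₁ + qₖ₋₂:
  k=0: a=2, p=2, q=1
  k=1: a=8, p=17, q=8
  k=2: a=1, p=19, q=9
  k=3: a=1, p=36, q=17
  k=4: a=1, p=55, q=26
  k=5: a=3, p=201, q=95
  k=6: a=3, p=658, q=311

658/311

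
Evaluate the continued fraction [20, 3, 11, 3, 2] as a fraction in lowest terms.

4959/244

Using pₖ = aₖpₖ₋₁ + pₖ₋₂ and qₖ = aₖqₖ₋₁ + qₖ₋₂:
  k=0: a=20, p=20, q=1
  k=1: a=3, p=61, q=3
  k=2: a=11, p=691, q=34
  k=3: a=3, p=2134, q=105
  k=4: a=2, p=4959, q=244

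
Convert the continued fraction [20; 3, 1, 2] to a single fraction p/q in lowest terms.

223/11

Using pₖ = aₖpₖ₋₁ + pₖ₋₂ and qₖ = aₖqₖ₋₁ + qₖ₋₂:
  k=0: a=20, p=20, q=1
  k=1: a=3, p=61, q=3
  k=2: a=1, p=81, q=4
  k=3: a=2, p=223, q=11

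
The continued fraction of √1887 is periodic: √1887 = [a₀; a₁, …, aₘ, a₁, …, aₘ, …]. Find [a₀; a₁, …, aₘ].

a₀ = ⌊√1887⌋ = 43.

[43; 2, 3, 1, 1, 1, 3, 2, 86]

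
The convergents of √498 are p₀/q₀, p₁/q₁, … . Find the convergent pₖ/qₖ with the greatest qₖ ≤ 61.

424/19

√498 = [22; 3, 6, 22, 6, 3, 44, …] (period length 6).
Convergents:
  p_0/q_0 = 22/1
  p_1/q_1 = 67/3
  p_2/q_2 = 424/19
  p_3/q_3 = 9395/421
q_2 = 19 ≤ 61 < 421 = q_3, so the answer is 424/19.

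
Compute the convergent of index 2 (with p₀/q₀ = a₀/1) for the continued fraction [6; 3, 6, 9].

120/19

Using pₖ = aₖpₖ₋₁ + pₖ₋₂, qₖ = aₖqₖ₋₁ + qₖ₋₂ (with p₋₁=1, p₋₂=0, q₋₁=0, q₋₂=1):
  k=0: a=6, p=6, q=1
  k=1: a=3, p=19, q=3
  k=2: a=6, p=120, q=19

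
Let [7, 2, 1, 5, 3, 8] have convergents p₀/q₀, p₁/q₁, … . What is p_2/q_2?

Using pₖ = aₖpₖ₋₁ + pₖ₋₂, qₖ = aₖqₖ₋₁ + qₖ₋₂ (with p₋₁=1, p₋₂=0, q₋₁=0, q₋₂=1):
  k=0: a=7, p=7, q=1
  k=1: a=2, p=15, q=2
  k=2: a=1, p=22, q=3

22/3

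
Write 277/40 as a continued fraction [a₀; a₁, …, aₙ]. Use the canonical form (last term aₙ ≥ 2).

[6; 1, 12, 3]

277 = 6·40 + 37
40 = 1·37 + 3
37 = 12·3 + 1
3 = 3·1 + 0  (stop)
So 277/40 = [6; 1, 12, 3].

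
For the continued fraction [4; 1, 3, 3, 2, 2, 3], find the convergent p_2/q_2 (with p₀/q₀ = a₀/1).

Using pₖ = aₖpₖ₋₁ + pₖ₋₂, qₖ = aₖqₖ₋₁ + qₖ₋₂ (with p₋₁=1, p₋₂=0, q₋₁=0, q₋₂=1):
  k=0: a=4, p=4, q=1
  k=1: a=1, p=5, q=1
  k=2: a=3, p=19, q=4

19/4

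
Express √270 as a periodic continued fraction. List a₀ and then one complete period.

a₀ = ⌊√270⌋ = 16.
With m₀=0, d₀=1 and mₖ₊₁ = dₖaₖ − mₖ, dₖ₊₁ = (n − mₖ₊₁²)/dₖ, aₖ₊₁ = ⌊(a₀+mₖ₊₁)/dₖ₊₁⌋:
  k=1: m=16, d=14, a=2
  k=2: m=12, d=9, a=3
  k=3: m=15, d=5, a=6
  k=4: m=15, d=9, a=3
  k=5: m=12, d=14, a=2
  k=6: m=16, d=1, a=32
d=1 and a=2a₀=32 at k=6, so the next step gives (m, d) = (16, 14) again — its k=1 value — and the period has length 6.

[16; 2, 3, 6, 3, 2, 32]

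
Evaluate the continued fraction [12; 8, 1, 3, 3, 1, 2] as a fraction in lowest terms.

Using pₖ = aₖpₖ₋₁ + pₖ₋₂ and qₖ = aₖqₖ₋₁ + qₖ₋₂:
  k=0: a=12, p=12, q=1
  k=1: a=8, p=97, q=8
  k=2: a=1, p=109, q=9
  k=3: a=3, p=424, q=35
  k=4: a=3, p=1381, q=114
  k=5: a=1, p=1805, q=149
  k=6: a=2, p=4991, q=412

4991/412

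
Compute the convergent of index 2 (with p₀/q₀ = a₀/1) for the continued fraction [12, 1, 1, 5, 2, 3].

25/2

Using pₖ = aₖpₖ₋₁ + pₖ₋₂, qₖ = aₖqₖ₋₁ + qₖ₋₂ (with p₋₁=1, p₋₂=0, q₋₁=0, q₋₂=1):
  k=0: a=12, p=12, q=1
  k=1: a=1, p=13, q=1
  k=2: a=1, p=25, q=2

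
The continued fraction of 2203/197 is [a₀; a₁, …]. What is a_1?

2203 = 11·197 + 36   →  a_0 = 11
197 = 5·36 + 17   →  a_1 = 5

5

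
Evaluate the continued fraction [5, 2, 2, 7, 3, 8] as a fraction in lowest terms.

5216/965

Fold from the inside: start with 8/1.
  3 + 1/8 = 25/8
  7 + 8/25 = 183/25
  2 + 25/183 = 391/183
  2 + 183/391 = 965/391
  5 + 391/965 = 5216/965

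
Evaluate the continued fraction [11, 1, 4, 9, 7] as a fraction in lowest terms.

3860/327

Using pₖ = aₖpₖ₋₁ + pₖ₋₂ and qₖ = aₖqₖ₋₁ + qₖ₋₂:
  k=0: a=11, p=11, q=1
  k=1: a=1, p=12, q=1
  k=2: a=4, p=59, q=5
  k=3: a=9, p=543, q=46
  k=4: a=7, p=3860, q=327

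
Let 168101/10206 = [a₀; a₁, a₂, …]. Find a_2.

8

168101 = 16·10206 + 4805   →  a_0 = 16
10206 = 2·4805 + 596   →  a_1 = 2
4805 = 8·596 + 37   →  a_2 = 8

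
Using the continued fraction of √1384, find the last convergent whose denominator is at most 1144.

17299/465

√1384 = [37; 4, 1, 17, 1, 4, 74, …] (period length 6).
Convergents:
  p_0/q_0 = 37/1
  p_1/q_1 = 149/4
  p_2/q_2 = 186/5
  p_3/q_3 = 3311/89
  p_4/q_4 = 3497/94
  p_5/q_5 = 17299/465
  p_6/q_6 = 1283623/34504
q_5 = 465 ≤ 1144 < 34504 = q_6, so the answer is 17299/465.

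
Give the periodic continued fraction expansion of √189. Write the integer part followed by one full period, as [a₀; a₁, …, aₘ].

[13; 1, 2, 1, 26]

a₀ = ⌊√189⌋ = 13.
With m₀=0, d₀=1 and mₖ₊₁ = dₖaₖ − mₖ, dₖ₊₁ = (n − mₖ₊₁²)/dₖ, aₖ₊₁ = ⌊(a₀+mₖ₊₁)/dₖ₊₁⌋:
  k=1: m=13, d=20, a=1
  k=2: m=7, d=7, a=2
  k=3: m=7, d=20, a=1
  k=4: m=13, d=1, a=26
d=1 and a=2a₀=26 at k=4, so the next step gives (m, d) = (13, 20) again — its k=1 value — and the period has length 4.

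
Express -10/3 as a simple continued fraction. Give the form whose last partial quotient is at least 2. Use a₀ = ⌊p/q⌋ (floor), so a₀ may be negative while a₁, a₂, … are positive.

[-4; 1, 2]

-10 = -4*3 + 2
3 = 1*2 + 1
2 = 2*1 + 0  (stop)
So -10/3 = [-4; 1, 2].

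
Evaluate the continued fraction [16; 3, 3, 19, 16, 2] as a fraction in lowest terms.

Fold from the inside: start with 2/1.
  16 + 1/2 = 33/2
  19 + 2/33 = 629/33
  3 + 33/629 = 1920/629
  3 + 629/1920 = 6389/1920
  16 + 1920/6389 = 104144/6389

104144/6389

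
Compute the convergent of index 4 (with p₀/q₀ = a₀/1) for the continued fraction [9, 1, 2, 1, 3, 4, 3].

146/15

Using pₖ = aₖpₖ₋₁ + pₖ₋₂, qₖ = aₖqₖ₋₁ + qₖ₋₂ (with p₋₁=1, p₋₂=0, q₋₁=0, q₋₂=1):
  k=0: a=9, p=9, q=1
  k=1: a=1, p=10, q=1
  k=2: a=2, p=29, q=3
  k=3: a=1, p=39, q=4
  k=4: a=3, p=146, q=15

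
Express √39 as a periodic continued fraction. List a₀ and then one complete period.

a₀ = ⌊√39⌋ = 6.
With m₀=0, d₀=1 and mₖ₊₁ = dₖaₖ − mₖ, dₖ₊₁ = (n − mₖ₊₁²)/dₖ, aₖ₊₁ = ⌊(a₀+mₖ₊₁)/dₖ₊₁⌋:
  k=1: m=6, d=3, a=4
  k=2: m=6, d=1, a=12
d=1 and a=2a₀=12 at k=2, so the next step gives (m, d) = (6, 3) again — its k=1 value — and the period has length 2.

[6; 4, 12]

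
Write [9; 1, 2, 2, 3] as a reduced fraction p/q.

Fold from the inside: start with 3/1.
  2 + 1/3 = 7/3
  2 + 3/7 = 17/7
  1 + 7/17 = 24/17
  9 + 17/24 = 233/24

233/24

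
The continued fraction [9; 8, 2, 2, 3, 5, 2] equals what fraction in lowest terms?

Fold from the inside: start with 2/1.
  5 + 1/2 = 11/2
  3 + 2/11 = 35/11
  2 + 11/35 = 81/35
  2 + 35/81 = 197/81
  8 + 81/197 = 1657/197
  9 + 197/1657 = 15110/1657

15110/1657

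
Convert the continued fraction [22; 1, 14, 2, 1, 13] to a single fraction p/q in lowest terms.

Using pₖ = aₖpₖ₋₁ + pₖ₋₂ and qₖ = aₖqₖ₋₁ + qₖ₋₂:
  k=0: a=22, p=22, q=1
  k=1: a=1, p=23, q=1
  k=2: a=14, p=344, q=15
  k=3: a=2, p=711, q=31
  k=4: a=1, p=1055, q=46
  k=5: a=13, p=14426, q=629

14426/629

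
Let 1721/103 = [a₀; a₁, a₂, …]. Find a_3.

2

1721 = 16·103 + 73   →  a_0 = 16
103 = 1·73 + 30   →  a_1 = 1
73 = 2·30 + 13   →  a_2 = 2
30 = 2·13 + 4   →  a_3 = 2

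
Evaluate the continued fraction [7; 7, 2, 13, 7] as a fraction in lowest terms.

Using pₖ = aₖpₖ₋₁ + pₖ₋₂ and qₖ = aₖqₖ₋₁ + qₖ₋₂:
  k=0: a=7, p=7, q=1
  k=1: a=7, p=50, q=7
  k=2: a=2, p=107, q=15
  k=3: a=13, p=1441, q=202
  k=4: a=7, p=10194, q=1429

10194/1429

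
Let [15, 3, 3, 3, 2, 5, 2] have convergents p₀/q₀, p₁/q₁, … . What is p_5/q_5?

6320/413

Using pₖ = aₖpₖ₋₁ + pₖ₋₂, qₖ = aₖqₖ₋₁ + qₖ₋₂ (with p₋₁=1, p₋₂=0, q₋₁=0, q₋₂=1):
  k=0: a=15, p=15, q=1
  k=1: a=3, p=46, q=3
  k=2: a=3, p=153, q=10
  k=3: a=3, p=505, q=33
  k=4: a=2, p=1163, q=76
  k=5: a=5, p=6320, q=413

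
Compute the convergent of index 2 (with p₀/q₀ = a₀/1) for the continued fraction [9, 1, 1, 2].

19/2

Using pₖ = aₖpₖ₋₁ + pₖ₋₂, qₖ = aₖqₖ₋₁ + qₖ₋₂ (with p₋₁=1, p₋₂=0, q₋₁=0, q₋₂=1):
  k=0: a=9, p=9, q=1
  k=1: a=1, p=10, q=1
  k=2: a=1, p=19, q=2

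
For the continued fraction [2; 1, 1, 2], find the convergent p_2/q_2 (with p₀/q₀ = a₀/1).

5/2

Using pₖ = aₖpₖ₋₁ + pₖ₋₂, qₖ = aₖqₖ₋₁ + qₖ₋₂ (with p₋₁=1, p₋₂=0, q₋₁=0, q₋₂=1):
  k=0: a=2, p=2, q=1
  k=1: a=1, p=3, q=1
  k=2: a=1, p=5, q=2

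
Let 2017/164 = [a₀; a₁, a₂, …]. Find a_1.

3

2017 = 12·164 + 49   →  a_0 = 12
164 = 3·49 + 17   →  a_1 = 3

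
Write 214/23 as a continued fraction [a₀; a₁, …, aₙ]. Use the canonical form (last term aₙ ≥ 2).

[9; 3, 3, 2]

214 = 9×23 + 7
23 = 3×7 + 2
7 = 3×2 + 1
2 = 2×1 + 0  (stop)
So 214/23 = [9; 3, 3, 2].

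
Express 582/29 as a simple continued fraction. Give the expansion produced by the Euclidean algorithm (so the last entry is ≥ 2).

582 = 20×29 + 2
29 = 14×2 + 1
2 = 2×1 + 0  (stop)
So 582/29 = [20; 14, 2].

[20; 14, 2]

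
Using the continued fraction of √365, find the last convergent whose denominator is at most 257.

√365 = [19; 9, 1, 1, 9, 38, …] (period length 5).
Convergents:
  p_0/q_0 = 19/1
  p_1/q_1 = 172/9
  p_2/q_2 = 191/10
  p_3/q_3 = 363/19
  p_4/q_4 = 3458/181
  p_5/q_5 = 131767/6897
q_4 = 181 ≤ 257 < 6897 = q_5, so the answer is 3458/181.

3458/181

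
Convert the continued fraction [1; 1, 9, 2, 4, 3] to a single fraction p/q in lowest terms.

577/303

Using pₖ = aₖpₖ₋₁ + pₖ₋₂ and qₖ = aₖqₖ₋₁ + qₖ₋₂:
  k=0: a=1, p=1, q=1
  k=1: a=1, p=2, q=1
  k=2: a=9, p=19, q=10
  k=3: a=2, p=40, q=21
  k=4: a=4, p=179, q=94
  k=5: a=3, p=577, q=303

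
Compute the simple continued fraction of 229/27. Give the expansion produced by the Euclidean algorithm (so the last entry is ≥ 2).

229 = 8·27 + 13
27 = 2·13 + 1
13 = 13·1 + 0  (stop)
So 229/27 = [8; 2, 13].

[8; 2, 13]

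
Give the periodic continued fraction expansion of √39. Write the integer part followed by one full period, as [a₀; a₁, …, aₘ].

[6; 4, 12]

a₀ = ⌊√39⌋ = 6.
With m₀=0, d₀=1 and mₖ₊₁ = dₖaₖ − mₖ, dₖ₊₁ = (n − mₖ₊₁²)/dₖ, aₖ₊₁ = ⌊(a₀+mₖ₊₁)/dₖ₊₁⌋:
  k=1: m=6, d=3, a=4
  k=2: m=6, d=1, a=12
d=1 and a=2a₀=12 at k=2, so the next step gives (m, d) = (6, 3) again — its k=1 value — and the period has length 2.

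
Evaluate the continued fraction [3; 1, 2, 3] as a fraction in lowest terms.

37/10

Fold from the inside: start with 3/1.
  2 + 1/3 = 7/3
  1 + 3/7 = 10/7
  3 + 7/10 = 37/10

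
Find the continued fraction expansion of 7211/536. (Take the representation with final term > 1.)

[13; 2, 4, 1, 6, 7]

7211 = 13·536 + 243
536 = 2·243 + 50
243 = 4·50 + 43
50 = 1·43 + 7
43 = 6·7 + 1
7 = 7·1 + 0  (stop)
So 7211/536 = [13; 2, 4, 1, 6, 7].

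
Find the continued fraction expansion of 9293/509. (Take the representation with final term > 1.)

[18; 3, 1, 7, 1, 2, 1, 3]

9293 = 18·509 + 131
509 = 3·131 + 116
131 = 1·116 + 15
116 = 7·15 + 11
15 = 1·11 + 4
11 = 2·4 + 3
4 = 1·3 + 1
3 = 3·1 + 0  (stop)
So 9293/509 = [18; 3, 1, 7, 1, 2, 1, 3].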